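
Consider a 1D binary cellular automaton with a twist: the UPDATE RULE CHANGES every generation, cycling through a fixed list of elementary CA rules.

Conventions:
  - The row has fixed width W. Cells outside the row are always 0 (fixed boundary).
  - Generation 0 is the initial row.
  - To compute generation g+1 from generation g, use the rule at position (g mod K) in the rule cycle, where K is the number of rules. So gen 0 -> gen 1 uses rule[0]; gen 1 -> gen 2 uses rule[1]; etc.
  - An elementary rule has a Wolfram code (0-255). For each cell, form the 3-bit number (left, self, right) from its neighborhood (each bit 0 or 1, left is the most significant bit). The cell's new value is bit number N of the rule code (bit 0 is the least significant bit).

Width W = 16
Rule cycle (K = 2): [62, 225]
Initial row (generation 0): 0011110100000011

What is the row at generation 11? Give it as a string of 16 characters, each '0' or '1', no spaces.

Answer: 0111011000101111

Derivation:
Gen 0: 0011110100000011
Gen 1 (rule 62): 0110001110000110
Gen 2 (rule 225): 0010100110110010
Gen 3 (rule 62): 0111111101101111
Gen 4 (rule 225): 0011111110110111
Gen 5 (rule 62): 0110000001101100
Gen 6 (rule 225): 0010111100110101
Gen 7 (rule 62): 0111100011101111
Gen 8 (rule 225): 0011101001110111
Gen 9 (rule 62): 0110011111001100
Gen 10 (rule 225): 0010001111000101
Gen 11 (rule 62): 0111011000101111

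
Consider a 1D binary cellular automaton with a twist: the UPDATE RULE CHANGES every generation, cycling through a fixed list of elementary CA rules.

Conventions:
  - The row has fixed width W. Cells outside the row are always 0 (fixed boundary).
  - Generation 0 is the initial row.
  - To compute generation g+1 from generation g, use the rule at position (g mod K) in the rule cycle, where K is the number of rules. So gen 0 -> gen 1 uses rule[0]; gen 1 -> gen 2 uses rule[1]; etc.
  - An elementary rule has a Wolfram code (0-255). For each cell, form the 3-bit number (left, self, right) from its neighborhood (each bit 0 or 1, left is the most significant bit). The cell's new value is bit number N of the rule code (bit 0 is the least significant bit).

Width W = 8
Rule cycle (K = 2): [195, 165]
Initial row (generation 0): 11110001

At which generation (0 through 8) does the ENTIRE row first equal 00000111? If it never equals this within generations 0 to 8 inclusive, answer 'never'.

Gen 0: 11110001
Gen 1 (rule 195): 01110110
Gen 2 (rule 165): 00101000
Gen 3 (rule 195): 11000011
Gen 4 (rule 165): 00011000
Gen 5 (rule 195): 11101011
Gen 6 (rule 165): 01011100
Gen 7 (rule 195): 10001101
Gen 8 (rule 165): 10100011

Answer: never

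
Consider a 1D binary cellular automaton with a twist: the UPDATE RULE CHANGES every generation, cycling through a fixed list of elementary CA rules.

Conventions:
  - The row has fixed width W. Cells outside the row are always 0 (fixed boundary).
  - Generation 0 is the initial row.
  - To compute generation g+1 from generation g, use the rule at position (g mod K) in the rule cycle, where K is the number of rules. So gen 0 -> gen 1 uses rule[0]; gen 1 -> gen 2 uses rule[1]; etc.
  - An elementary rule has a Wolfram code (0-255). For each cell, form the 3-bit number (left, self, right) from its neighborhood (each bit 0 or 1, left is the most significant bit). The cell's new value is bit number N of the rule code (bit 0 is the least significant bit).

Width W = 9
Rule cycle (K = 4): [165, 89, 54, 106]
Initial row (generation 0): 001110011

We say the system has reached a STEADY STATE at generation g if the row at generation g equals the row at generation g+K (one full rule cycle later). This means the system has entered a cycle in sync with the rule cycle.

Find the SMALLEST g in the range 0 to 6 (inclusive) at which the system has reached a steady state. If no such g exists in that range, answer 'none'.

Answer: none

Derivation:
Gen 0: 001110011
Gen 1 (rule 165): 100100000
Gen 2 (rule 89): 010011111
Gen 3 (rule 54): 111100000
Gen 4 (rule 106): 100100000
Gen 5 (rule 165): 100101111
Gen 6 (rule 89): 010001001
Gen 7 (rule 54): 111011111
Gen 8 (rule 106): 101110001
Gen 9 (rule 165): 110100101
Gen 10 (rule 89): 110010000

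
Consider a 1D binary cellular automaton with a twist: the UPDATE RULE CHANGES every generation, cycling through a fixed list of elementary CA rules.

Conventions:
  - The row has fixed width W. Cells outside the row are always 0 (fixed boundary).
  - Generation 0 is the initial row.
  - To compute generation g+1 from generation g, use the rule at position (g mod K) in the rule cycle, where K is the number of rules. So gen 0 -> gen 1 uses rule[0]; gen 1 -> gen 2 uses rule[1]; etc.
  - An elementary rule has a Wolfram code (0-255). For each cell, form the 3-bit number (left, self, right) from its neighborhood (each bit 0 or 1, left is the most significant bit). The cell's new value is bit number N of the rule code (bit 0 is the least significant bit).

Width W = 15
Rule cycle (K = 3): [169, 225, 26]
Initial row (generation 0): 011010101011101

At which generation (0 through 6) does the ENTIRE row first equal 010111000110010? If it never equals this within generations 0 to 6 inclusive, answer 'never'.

Answer: never

Derivation:
Gen 0: 011010101011101
Gen 1 (rule 169): 010101010111010
Gen 2 (rule 225): 001010101011100
Gen 3 (rule 26): 010000000010010
Gen 4 (rule 169): 000111111000000
Gen 5 (rule 225): 110011111011111
Gen 6 (rule 26): 101110000010000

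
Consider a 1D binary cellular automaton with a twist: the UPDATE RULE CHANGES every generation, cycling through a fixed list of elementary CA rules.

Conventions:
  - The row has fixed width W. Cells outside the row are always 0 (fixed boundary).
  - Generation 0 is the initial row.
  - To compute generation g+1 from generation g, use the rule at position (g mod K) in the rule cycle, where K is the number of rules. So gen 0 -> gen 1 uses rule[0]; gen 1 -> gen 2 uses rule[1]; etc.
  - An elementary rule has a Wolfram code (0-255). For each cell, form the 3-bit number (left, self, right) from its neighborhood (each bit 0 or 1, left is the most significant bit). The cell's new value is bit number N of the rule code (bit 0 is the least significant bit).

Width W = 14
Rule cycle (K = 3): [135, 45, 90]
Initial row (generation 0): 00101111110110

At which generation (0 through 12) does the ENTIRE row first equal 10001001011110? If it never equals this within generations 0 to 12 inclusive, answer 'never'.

Answer: never

Derivation:
Gen 0: 00101111110110
Gen 1 (rule 135): 11100111100000
Gen 2 (rule 45): 10000100001111
Gen 3 (rule 90): 01001010011001
Gen 4 (rule 135): 11011010100011
Gen 5 (rule 45): 10110111101010
Gen 6 (rule 90): 00110100100001
Gen 7 (rule 135): 11000101101111
Gen 8 (rule 45): 10010111011000
Gen 9 (rule 90): 01100101011100
Gen 10 (rule 135): 10001101001001
Gen 11 (rule 45): 10101011001001
Gen 12 (rule 90): 00000011110110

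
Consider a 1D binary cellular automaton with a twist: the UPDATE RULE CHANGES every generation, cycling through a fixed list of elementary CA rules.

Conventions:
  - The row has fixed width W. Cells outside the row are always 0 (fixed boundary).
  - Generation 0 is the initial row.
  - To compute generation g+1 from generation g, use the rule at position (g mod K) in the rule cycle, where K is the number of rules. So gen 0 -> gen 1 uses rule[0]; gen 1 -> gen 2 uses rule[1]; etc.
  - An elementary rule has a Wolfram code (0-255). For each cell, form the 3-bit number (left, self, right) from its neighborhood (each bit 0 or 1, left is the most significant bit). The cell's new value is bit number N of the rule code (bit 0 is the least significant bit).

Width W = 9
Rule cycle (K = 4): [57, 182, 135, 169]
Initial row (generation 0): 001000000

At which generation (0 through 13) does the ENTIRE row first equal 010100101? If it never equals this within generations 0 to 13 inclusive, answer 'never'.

Answer: never

Derivation:
Gen 0: 001000000
Gen 1 (rule 57): 100111111
Gen 2 (rule 182): 111011110
Gen 3 (rule 135): 010001100
Gen 4 (rule 169): 000101001
Gen 5 (rule 57): 110010100
Gen 6 (rule 182): 001111110
Gen 7 (rule 135): 110111100
Gen 8 (rule 169): 101111001
Gen 9 (rule 57): 011000100
Gen 10 (rule 182): 100101110
Gen 11 (rule 135): 101100100
Gen 12 (rule 169): 011000001
Gen 13 (rule 57): 010111100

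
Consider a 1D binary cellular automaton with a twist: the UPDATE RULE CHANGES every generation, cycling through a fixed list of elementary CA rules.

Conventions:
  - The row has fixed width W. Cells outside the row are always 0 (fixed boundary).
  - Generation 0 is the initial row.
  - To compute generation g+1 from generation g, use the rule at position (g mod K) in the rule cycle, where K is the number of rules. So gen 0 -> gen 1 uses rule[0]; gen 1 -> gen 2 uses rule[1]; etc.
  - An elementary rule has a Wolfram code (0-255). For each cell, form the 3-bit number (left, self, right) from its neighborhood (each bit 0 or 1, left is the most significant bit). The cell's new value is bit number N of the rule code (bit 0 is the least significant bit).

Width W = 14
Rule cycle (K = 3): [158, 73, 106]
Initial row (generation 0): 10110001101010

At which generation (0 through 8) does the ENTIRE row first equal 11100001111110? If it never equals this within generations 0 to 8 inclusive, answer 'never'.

Answer: never

Derivation:
Gen 0: 10110001101010
Gen 1 (rule 158): 10101011001011
Gen 2 (rule 73): 00000011000011
Gen 3 (rule 106): 00000111000111
Gen 4 (rule 158): 00001110101110
Gen 5 (rule 73): 11101010001010
Gen 6 (rule 106): 10110100010100
Gen 7 (rule 158): 10100110110110
Gen 8 (rule 73): 00000110110110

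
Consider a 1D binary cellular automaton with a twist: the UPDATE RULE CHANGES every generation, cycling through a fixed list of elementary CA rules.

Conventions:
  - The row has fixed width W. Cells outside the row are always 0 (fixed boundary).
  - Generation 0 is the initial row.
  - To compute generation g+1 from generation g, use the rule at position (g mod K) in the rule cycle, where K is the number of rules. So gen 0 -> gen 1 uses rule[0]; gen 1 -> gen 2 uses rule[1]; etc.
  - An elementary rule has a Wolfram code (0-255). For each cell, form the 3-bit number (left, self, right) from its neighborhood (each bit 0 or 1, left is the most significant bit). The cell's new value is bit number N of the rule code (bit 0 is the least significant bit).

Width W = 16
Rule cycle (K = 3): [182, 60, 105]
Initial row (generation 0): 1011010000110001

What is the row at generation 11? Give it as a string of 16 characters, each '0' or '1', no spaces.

Answer: 1111100000000001

Derivation:
Gen 0: 1011010000110001
Gen 1 (rule 182): 1100111001001011
Gen 2 (rule 60): 1010100101101110
Gen 3 (rule 105): 0101000011111010
Gen 4 (rule 182): 1111100101110111
Gen 5 (rule 60): 1000010111001100
Gen 6 (rule 105): 0011001101001101
Gen 7 (rule 182): 0100110011110011
Gen 8 (rule 60): 0110101010001010
Gen 9 (rule 105): 0111010100100100
Gen 10 (rule 182): 1010111111111110
Gen 11 (rule 60): 1111100000000001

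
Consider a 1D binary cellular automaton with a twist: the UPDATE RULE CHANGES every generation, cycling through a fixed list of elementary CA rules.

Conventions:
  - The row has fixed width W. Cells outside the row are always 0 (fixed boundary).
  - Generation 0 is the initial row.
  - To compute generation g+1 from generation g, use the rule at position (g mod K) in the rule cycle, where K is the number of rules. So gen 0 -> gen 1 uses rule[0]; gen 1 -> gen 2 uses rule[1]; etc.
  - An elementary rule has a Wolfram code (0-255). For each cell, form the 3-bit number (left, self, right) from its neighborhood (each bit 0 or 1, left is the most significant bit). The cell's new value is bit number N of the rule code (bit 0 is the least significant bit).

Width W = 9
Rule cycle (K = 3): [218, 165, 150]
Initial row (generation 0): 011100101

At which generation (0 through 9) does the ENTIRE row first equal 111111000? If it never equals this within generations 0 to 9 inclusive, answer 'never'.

Answer: 1

Derivation:
Gen 0: 011100101
Gen 1 (rule 218): 111111000
Gen 2 (rule 165): 011110011
Gen 3 (rule 150): 101101100
Gen 4 (rule 218): 001101110
Gen 5 (rule 165): 100010100
Gen 6 (rule 150): 110110110
Gen 7 (rule 218): 110110111
Gen 8 (rule 165): 001001010
Gen 9 (rule 150): 011111011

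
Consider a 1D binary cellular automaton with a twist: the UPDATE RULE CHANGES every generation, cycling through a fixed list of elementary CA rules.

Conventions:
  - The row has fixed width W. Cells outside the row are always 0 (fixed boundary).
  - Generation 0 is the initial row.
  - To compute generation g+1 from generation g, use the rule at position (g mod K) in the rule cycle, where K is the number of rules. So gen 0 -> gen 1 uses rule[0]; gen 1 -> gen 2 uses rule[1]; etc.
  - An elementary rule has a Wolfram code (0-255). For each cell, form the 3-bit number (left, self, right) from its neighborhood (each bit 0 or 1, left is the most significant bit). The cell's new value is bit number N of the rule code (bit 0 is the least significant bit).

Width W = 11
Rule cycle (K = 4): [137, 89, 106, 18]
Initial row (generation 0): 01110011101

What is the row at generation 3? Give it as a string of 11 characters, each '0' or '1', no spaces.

Answer: 11001110001

Derivation:
Gen 0: 01110011101
Gen 1 (rule 137): 01100011000
Gen 2 (rule 89): 01111011111
Gen 3 (rule 106): 11001110001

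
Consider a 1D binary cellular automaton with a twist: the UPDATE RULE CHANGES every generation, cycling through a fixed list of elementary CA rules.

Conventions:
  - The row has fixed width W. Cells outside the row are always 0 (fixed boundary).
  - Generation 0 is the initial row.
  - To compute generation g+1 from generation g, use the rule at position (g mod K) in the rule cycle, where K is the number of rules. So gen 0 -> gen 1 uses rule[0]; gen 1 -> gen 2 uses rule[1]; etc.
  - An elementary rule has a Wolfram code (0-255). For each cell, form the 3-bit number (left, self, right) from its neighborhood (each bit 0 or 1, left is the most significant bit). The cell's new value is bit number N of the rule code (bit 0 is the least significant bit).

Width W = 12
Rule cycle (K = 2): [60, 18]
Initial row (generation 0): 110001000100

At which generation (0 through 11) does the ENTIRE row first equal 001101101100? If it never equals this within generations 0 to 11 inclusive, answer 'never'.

Answer: 11

Derivation:
Gen 0: 110001000100
Gen 1 (rule 60): 101001100110
Gen 2 (rule 18): 000110011001
Gen 3 (rule 60): 000101010101
Gen 4 (rule 18): 001000000000
Gen 5 (rule 60): 001100000000
Gen 6 (rule 18): 010010000000
Gen 7 (rule 60): 011011000000
Gen 8 (rule 18): 100000100000
Gen 9 (rule 60): 110000110000
Gen 10 (rule 18): 001001001000
Gen 11 (rule 60): 001101101100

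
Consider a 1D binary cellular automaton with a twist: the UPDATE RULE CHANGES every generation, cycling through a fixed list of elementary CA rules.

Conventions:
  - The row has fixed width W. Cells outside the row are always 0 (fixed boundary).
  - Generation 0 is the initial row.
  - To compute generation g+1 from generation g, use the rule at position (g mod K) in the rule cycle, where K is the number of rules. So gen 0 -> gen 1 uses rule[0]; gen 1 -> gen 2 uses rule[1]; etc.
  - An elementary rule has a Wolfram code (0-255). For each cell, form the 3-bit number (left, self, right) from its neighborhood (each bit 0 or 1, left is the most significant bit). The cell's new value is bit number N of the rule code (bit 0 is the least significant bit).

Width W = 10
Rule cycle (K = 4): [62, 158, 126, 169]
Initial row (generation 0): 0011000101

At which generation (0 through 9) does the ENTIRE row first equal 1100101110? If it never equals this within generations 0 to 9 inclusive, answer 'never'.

Gen 0: 0011000101
Gen 1 (rule 62): 0110101111
Gen 2 (rule 158): 1100101110
Gen 3 (rule 126): 1111111011
Gen 4 (rule 169): 1111110110
Gen 5 (rule 62): 1000001101
Gen 6 (rule 158): 1100011001
Gen 7 (rule 126): 1110111111
Gen 8 (rule 169): 1101111110
Gen 9 (rule 62): 1011000001

Answer: 2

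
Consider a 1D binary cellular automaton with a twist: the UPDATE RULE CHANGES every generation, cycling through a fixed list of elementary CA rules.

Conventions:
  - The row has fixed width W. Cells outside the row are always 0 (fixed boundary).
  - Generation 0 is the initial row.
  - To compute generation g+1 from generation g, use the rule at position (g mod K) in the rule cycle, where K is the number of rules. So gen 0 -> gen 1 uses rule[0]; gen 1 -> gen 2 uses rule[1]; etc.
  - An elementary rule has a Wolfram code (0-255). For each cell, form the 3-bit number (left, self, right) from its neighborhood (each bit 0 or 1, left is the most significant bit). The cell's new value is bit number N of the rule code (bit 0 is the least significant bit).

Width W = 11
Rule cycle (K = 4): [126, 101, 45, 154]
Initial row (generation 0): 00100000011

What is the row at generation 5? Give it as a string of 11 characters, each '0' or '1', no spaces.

Answer: 11111111100

Derivation:
Gen 0: 00100000011
Gen 1 (rule 126): 01110000111
Gen 2 (rule 101): 00010110001
Gen 3 (rule 45): 11011100101
Gen 4 (rule 154): 10011011000
Gen 5 (rule 126): 11111111100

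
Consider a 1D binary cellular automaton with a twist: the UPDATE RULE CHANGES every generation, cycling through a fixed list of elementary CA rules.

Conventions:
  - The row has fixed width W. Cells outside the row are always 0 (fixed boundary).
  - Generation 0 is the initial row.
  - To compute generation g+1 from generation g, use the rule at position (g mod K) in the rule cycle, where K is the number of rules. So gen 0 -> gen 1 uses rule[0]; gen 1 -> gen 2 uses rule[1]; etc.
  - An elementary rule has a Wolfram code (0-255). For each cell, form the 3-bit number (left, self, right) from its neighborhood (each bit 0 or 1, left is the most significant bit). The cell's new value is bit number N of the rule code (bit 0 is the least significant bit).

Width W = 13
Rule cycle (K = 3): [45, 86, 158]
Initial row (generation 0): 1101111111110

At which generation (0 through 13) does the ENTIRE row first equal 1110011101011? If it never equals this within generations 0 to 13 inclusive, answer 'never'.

Gen 0: 1101111111110
Gen 1 (rule 45): 1011000000000
Gen 2 (rule 86): 1001100000000
Gen 3 (rule 158): 1111010000000
Gen 4 (rule 45): 1000110111111
Gen 5 (rule 86): 1101010000001
Gen 6 (rule 158): 1001011000011
Gen 7 (rule 45): 1001110011010
Gen 8 (rule 86): 1110011101011
Gen 9 (rule 158): 1101111001010
Gen 10 (rule 45): 1011000001110
Gen 11 (rule 86): 1001100010011
Gen 12 (rule 158): 1111010111110
Gen 13 (rule 45): 1000111100000

Answer: 8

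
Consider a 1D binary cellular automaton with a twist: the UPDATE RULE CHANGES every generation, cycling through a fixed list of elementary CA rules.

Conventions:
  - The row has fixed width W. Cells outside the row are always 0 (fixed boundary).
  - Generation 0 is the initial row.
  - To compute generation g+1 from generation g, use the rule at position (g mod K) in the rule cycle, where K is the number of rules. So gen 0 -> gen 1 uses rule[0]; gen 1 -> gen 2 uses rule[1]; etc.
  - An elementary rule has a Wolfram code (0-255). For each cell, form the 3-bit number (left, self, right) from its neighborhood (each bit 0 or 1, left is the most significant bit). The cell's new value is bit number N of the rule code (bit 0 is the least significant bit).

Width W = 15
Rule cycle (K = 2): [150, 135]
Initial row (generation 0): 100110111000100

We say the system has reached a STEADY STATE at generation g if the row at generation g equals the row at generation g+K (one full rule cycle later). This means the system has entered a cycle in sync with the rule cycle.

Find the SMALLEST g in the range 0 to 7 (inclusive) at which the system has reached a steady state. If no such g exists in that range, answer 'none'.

Answer: none

Derivation:
Gen 0: 100110111000100
Gen 1 (rule 150): 111000010101110
Gen 2 (rule 135): 010011110100100
Gen 3 (rule 150): 111101100111110
Gen 4 (rule 135): 011000001011100
Gen 5 (rule 150): 100100011001010
Gen 6 (rule 135): 101101100011010
Gen 7 (rule 150): 100000010100011
Gen 8 (rule 135): 101111110101100
Gen 9 (rule 150): 100111100100010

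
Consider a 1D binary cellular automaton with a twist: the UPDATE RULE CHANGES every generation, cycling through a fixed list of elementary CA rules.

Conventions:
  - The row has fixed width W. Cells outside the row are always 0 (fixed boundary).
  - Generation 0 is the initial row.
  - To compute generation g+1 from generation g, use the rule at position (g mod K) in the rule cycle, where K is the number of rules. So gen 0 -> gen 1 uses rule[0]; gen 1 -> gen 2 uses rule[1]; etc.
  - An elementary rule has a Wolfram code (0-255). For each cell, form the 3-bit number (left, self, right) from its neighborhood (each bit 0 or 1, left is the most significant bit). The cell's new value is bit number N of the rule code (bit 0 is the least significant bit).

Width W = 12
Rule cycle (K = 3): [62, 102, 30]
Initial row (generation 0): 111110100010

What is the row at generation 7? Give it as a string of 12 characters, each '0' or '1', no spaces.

Gen 0: 111110100010
Gen 1 (rule 62): 100001110111
Gen 2 (rule 102): 100010011001
Gen 3 (rule 30): 110111110111
Gen 4 (rule 62): 101100001100
Gen 5 (rule 102): 110100010100
Gen 6 (rule 30): 100110110110
Gen 7 (rule 62): 111101101101

Answer: 111101101101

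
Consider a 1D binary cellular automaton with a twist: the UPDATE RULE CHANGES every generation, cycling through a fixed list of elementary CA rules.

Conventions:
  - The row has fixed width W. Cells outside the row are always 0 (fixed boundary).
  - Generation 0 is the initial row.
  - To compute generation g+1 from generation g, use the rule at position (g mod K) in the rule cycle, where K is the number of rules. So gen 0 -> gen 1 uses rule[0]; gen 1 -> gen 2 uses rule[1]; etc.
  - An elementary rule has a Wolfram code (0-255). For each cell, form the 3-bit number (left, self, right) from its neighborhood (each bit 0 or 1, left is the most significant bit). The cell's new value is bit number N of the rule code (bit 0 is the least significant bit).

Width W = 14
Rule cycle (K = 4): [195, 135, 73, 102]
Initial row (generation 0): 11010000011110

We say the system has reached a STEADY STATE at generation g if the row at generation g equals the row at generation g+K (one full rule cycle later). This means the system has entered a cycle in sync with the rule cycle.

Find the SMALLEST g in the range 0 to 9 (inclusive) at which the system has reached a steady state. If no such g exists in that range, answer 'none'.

Gen 0: 11010000011110
Gen 1 (rule 195): 01000111101110
Gen 2 (rule 135): 11011011000100
Gen 3 (rule 73): 11011011010001
Gen 4 (rule 102): 01101101110011
Gen 5 (rule 195): 10100100110101
Gen 6 (rule 135): 10101101000101
Gen 7 (rule 73): 00001100010000
Gen 8 (rule 102): 00010100110000
Gen 9 (rule 195): 11100001010111
Gen 10 (rule 135): 01001111010010
Gen 11 (rule 73): 00001001000000
Gen 12 (rule 102): 00011011000000
Gen 13 (rule 195): 11101001011111

Answer: none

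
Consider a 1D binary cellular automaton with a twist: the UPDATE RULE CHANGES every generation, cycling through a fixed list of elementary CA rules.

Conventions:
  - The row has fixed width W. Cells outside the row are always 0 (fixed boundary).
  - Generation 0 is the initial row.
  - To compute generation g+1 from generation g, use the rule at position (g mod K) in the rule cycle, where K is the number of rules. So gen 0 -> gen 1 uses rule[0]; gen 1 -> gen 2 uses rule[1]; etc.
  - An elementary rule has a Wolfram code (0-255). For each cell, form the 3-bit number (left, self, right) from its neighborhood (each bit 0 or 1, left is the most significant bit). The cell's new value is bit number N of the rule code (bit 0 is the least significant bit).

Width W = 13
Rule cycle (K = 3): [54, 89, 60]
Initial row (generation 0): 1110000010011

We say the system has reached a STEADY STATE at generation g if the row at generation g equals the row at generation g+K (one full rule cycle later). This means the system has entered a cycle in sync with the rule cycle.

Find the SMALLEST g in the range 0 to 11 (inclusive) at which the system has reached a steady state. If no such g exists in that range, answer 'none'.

Gen 0: 1110000010011
Gen 1 (rule 54): 0001000111100
Gen 2 (rule 89): 1100110100111
Gen 3 (rule 60): 1010101110100
Gen 4 (rule 54): 1111110001110
Gen 5 (rule 89): 1000011101011
Gen 6 (rule 60): 1100010011110
Gen 7 (rule 54): 0010111100001
Gen 8 (rule 89): 1000100111100
Gen 9 (rule 60): 1100110100010
Gen 10 (rule 54): 0011001110111
Gen 11 (rule 89): 1011101010101
Gen 12 (rule 60): 1110011111111
Gen 13 (rule 54): 0001100000000
Gen 14 (rule 89): 1101111111111

Answer: none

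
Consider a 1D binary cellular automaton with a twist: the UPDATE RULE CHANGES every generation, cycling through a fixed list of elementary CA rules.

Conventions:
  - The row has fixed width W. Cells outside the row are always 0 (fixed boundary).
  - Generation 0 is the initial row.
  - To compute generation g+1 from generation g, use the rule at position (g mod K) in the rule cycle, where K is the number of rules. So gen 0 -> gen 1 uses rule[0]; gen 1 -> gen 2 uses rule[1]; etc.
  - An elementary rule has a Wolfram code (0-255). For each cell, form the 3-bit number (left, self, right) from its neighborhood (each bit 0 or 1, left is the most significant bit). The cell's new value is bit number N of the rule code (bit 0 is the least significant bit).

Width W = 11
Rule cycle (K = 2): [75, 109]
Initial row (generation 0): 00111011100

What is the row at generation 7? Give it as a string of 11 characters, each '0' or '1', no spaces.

Gen 0: 00111011100
Gen 1 (rule 75): 11101010101
Gen 2 (rule 109): 10111111111
Gen 3 (rule 75): 00100000001
Gen 4 (rule 109): 10101111101
Gen 5 (rule 75): 00001000100
Gen 6 (rule 109): 11101010101
Gen 7 (rule 75): 10100000000

Answer: 10100000000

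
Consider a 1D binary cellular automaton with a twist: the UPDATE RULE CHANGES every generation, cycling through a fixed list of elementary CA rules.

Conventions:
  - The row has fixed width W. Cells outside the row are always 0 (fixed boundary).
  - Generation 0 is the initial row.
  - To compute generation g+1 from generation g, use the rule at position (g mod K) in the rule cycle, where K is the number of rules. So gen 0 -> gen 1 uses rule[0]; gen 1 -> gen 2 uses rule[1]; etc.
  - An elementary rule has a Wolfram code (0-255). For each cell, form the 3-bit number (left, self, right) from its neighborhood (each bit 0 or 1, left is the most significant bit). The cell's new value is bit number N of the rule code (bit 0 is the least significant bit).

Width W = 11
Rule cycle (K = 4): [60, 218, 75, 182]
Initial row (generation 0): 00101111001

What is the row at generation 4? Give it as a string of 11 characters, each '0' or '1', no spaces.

Answer: 00101110100

Derivation:
Gen 0: 00101111001
Gen 1 (rule 60): 00111000101
Gen 2 (rule 218): 01111101000
Gen 3 (rule 75): 11000100011
Gen 4 (rule 182): 00101110100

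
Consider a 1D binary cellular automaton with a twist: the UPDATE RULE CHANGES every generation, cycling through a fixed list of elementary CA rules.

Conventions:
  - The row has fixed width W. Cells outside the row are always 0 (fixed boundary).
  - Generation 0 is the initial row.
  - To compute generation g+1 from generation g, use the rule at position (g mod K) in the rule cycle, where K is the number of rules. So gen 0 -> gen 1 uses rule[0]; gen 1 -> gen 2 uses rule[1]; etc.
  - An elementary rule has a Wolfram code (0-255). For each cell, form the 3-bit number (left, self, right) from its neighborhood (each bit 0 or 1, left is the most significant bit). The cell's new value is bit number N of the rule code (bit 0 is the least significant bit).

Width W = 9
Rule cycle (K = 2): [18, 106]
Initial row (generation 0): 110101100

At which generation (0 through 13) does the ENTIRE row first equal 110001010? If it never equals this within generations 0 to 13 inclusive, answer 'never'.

Gen 0: 110101100
Gen 1 (rule 18): 000000010
Gen 2 (rule 106): 000000100
Gen 3 (rule 18): 000001010
Gen 4 (rule 106): 000010100
Gen 5 (rule 18): 000100010
Gen 6 (rule 106): 001000100
Gen 7 (rule 18): 010101010
Gen 8 (rule 106): 101010100
Gen 9 (rule 18): 000000010
Gen 10 (rule 106): 000000100
Gen 11 (rule 18): 000001010
Gen 12 (rule 106): 000010100
Gen 13 (rule 18): 000100010

Answer: never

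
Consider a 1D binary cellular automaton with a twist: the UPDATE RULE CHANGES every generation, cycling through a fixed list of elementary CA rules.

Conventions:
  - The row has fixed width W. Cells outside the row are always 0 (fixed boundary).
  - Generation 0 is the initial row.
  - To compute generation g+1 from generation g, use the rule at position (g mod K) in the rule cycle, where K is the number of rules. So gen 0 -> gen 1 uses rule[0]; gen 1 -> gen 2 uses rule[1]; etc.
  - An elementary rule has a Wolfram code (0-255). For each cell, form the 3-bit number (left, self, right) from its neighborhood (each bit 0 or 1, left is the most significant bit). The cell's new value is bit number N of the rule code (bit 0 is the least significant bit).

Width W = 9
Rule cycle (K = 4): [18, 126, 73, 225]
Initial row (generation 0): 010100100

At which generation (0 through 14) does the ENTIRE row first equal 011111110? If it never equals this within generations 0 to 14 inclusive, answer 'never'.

Answer: never

Derivation:
Gen 0: 010100100
Gen 1 (rule 18): 100011010
Gen 2 (rule 126): 110111111
Gen 3 (rule 73): 110100001
Gen 4 (rule 225): 011001100
Gen 5 (rule 18): 100110010
Gen 6 (rule 126): 111111111
Gen 7 (rule 73): 100000001
Gen 8 (rule 225): 001111100
Gen 9 (rule 18): 010000010
Gen 10 (rule 126): 111000111
Gen 11 (rule 73): 101010101
Gen 12 (rule 225): 010101010
Gen 13 (rule 18): 100000001
Gen 14 (rule 126): 110000011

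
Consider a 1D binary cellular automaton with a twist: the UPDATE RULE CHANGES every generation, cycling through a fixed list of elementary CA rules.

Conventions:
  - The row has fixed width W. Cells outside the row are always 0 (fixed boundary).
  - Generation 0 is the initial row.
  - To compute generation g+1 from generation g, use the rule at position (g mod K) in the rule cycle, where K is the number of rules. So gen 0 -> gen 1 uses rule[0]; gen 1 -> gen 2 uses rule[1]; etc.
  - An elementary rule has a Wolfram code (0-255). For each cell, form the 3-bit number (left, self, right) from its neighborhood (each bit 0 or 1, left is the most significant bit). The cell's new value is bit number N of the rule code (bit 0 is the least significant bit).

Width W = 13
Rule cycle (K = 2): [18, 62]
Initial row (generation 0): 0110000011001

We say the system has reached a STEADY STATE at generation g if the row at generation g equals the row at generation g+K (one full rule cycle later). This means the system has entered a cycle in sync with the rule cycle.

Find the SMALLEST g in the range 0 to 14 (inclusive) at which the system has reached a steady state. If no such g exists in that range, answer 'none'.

Answer: 3

Derivation:
Gen 0: 0110000011001
Gen 1 (rule 18): 1001000100110
Gen 2 (rule 62): 1111101111101
Gen 3 (rule 18): 0000000000000
Gen 4 (rule 62): 0000000000000
Gen 5 (rule 18): 0000000000000
Gen 6 (rule 62): 0000000000000
Gen 7 (rule 18): 0000000000000
Gen 8 (rule 62): 0000000000000
Gen 9 (rule 18): 0000000000000
Gen 10 (rule 62): 0000000000000
Gen 11 (rule 18): 0000000000000
Gen 12 (rule 62): 0000000000000
Gen 13 (rule 18): 0000000000000
Gen 14 (rule 62): 0000000000000
Gen 15 (rule 18): 0000000000000
Gen 16 (rule 62): 0000000000000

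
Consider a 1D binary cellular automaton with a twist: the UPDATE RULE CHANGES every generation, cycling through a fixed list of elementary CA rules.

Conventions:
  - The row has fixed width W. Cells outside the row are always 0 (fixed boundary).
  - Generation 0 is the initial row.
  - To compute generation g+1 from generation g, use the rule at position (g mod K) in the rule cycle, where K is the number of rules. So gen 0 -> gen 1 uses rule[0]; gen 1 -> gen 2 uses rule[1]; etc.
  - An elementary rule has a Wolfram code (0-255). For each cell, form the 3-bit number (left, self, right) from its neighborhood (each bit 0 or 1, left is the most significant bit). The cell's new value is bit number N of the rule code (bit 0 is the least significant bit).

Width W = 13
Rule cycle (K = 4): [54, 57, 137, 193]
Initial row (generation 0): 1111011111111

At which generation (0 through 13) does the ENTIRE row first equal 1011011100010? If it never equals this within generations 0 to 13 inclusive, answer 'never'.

Gen 0: 1111011111111
Gen 1 (rule 54): 0000100000000
Gen 2 (rule 57): 1110011111111
Gen 3 (rule 137): 1100011111110
Gen 4 (rule 193): 0101001111110
Gen 5 (rule 54): 1111110000001
Gen 6 (rule 57): 1000001111100
Gen 7 (rule 137): 0011101111001
Gen 8 (rule 193): 1001100111000
Gen 9 (rule 54): 1110011000100
Gen 10 (rule 57): 1001010110011
Gen 11 (rule 137): 0000000100010
Gen 12 (rule 193): 1111110001000
Gen 13 (rule 54): 0000001011100

Answer: never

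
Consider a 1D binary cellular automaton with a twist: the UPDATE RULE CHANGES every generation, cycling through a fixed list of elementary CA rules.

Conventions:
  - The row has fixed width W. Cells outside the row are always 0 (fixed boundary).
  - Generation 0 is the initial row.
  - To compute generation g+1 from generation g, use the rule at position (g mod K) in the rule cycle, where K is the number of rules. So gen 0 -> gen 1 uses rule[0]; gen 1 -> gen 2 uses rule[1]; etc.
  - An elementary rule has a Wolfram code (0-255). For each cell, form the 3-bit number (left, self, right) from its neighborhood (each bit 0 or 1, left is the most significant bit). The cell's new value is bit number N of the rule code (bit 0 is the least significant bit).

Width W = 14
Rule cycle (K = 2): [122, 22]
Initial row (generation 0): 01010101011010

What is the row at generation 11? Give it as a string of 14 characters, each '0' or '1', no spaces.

Gen 0: 01010101011010
Gen 1 (rule 122): 10101010111101
Gen 2 (rule 22): 10101010000001
Gen 3 (rule 122): 01010101000010
Gen 4 (rule 22): 11010101100111
Gen 5 (rule 122): 11101011111101
Gen 6 (rule 22): 00001000000001
Gen 7 (rule 122): 00010100000010
Gen 8 (rule 22): 00110110000111
Gen 9 (rule 122): 01111111001101
Gen 10 (rule 22): 10000000110001
Gen 11 (rule 122): 01000001111010

Answer: 01000001111010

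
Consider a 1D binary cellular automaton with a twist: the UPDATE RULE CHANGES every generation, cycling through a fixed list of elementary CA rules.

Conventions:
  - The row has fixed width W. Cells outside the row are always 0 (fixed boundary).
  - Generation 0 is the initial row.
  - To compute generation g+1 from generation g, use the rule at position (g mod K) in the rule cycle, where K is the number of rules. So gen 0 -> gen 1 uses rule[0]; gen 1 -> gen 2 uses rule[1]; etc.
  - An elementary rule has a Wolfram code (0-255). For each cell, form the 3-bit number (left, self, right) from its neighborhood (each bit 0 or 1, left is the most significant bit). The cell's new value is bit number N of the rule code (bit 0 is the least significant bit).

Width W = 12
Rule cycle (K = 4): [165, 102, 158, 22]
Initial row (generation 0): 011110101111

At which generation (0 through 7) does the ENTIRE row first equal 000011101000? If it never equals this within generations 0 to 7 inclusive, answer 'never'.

Gen 0: 011110101111
Gen 1 (rule 165): 001101110110
Gen 2 (rule 102): 010110011010
Gen 3 (rule 158): 110101110011
Gen 4 (rule 22): 000100001100
Gen 5 (rule 165): 110101100001
Gen 6 (rule 102): 011110100011
Gen 7 (rule 158): 111100110110

Answer: never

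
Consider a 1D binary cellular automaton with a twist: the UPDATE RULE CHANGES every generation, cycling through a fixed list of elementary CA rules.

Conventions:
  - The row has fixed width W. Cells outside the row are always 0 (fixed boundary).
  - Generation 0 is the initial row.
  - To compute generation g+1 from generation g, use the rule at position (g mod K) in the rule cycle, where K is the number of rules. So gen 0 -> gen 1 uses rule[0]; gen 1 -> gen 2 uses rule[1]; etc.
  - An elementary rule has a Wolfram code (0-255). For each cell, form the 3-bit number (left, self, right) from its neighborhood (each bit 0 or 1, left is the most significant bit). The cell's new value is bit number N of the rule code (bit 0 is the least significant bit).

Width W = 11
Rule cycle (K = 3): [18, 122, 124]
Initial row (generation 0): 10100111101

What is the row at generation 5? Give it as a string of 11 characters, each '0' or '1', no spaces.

Gen 0: 10100111101
Gen 1 (rule 18): 00011000000
Gen 2 (rule 122): 00111100000
Gen 3 (rule 124): 00100110000
Gen 4 (rule 18): 01011001000
Gen 5 (rule 122): 10111110100

Answer: 10111110100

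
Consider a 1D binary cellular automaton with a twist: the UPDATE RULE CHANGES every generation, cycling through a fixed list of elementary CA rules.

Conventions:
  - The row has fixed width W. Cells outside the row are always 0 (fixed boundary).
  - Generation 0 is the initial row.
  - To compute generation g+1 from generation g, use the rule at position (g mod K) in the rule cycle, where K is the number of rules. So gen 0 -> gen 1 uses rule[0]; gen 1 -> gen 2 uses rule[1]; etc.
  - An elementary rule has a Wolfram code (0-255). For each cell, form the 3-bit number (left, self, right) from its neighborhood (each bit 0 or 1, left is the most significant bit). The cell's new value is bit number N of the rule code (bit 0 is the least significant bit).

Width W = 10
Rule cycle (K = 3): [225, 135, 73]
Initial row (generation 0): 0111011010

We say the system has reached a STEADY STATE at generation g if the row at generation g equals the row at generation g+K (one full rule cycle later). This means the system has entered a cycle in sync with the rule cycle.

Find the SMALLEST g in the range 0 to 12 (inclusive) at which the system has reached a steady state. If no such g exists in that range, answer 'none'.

Gen 0: 0111011010
Gen 1 (rule 225): 0011101100
Gen 2 (rule 135): 1101000001
Gen 3 (rule 73): 1100011100
Gen 4 (rule 225): 0101001101
Gen 5 (rule 135): 1101010001
Gen 6 (rule 73): 1100000100
Gen 7 (rule 225): 0101110001
Gen 8 (rule 135): 1100100111
Gen 9 (rule 73): 1100000101
Gen 10 (rule 225): 0101110010
Gen 11 (rule 135): 1100100110
Gen 12 (rule 73): 1100000110
Gen 13 (rule 225): 0101110010
Gen 14 (rule 135): 1100100110
Gen 15 (rule 73): 1100000110

Answer: 10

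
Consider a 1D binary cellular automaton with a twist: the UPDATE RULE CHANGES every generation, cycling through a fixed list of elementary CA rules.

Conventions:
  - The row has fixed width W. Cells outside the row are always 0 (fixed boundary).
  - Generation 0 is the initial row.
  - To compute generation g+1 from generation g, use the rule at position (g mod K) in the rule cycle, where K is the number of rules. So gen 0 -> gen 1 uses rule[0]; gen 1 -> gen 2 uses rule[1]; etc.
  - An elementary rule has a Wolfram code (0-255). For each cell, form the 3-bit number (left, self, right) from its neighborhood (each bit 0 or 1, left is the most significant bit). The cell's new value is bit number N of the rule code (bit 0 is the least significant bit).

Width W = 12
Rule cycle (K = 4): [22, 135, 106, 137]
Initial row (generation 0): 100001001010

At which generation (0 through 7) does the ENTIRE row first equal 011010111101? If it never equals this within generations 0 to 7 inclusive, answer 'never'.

Answer: never

Derivation:
Gen 0: 100001001010
Gen 1 (rule 22): 110011111011
Gen 2 (rule 135): 000101110000
Gen 3 (rule 106): 001011010000
Gen 4 (rule 137): 100010000111
Gen 5 (rule 22): 110111001000
Gen 6 (rule 135): 000010011011
Gen 7 (rule 106): 000100111111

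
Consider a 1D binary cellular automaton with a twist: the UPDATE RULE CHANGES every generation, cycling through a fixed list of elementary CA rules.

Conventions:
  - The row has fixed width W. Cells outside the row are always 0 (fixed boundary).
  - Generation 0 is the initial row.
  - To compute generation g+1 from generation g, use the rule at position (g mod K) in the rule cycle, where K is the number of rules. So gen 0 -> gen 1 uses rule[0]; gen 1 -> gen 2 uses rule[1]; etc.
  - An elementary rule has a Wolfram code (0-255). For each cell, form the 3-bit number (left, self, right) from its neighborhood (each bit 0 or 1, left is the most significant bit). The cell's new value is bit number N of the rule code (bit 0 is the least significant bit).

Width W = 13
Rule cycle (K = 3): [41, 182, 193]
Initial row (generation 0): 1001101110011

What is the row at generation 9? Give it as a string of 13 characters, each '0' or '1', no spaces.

Answer: 1001101110011

Derivation:
Gen 0: 1001101110011
Gen 1 (rule 41): 0001011000010
Gen 2 (rule 182): 0011100100111
Gen 3 (rule 193): 1001100000011
Gen 4 (rule 41): 0001001111010
Gen 5 (rule 182): 0011110110111
Gen 6 (rule 193): 1001110010011
Gen 7 (rule 41): 0001000000010
Gen 8 (rule 182): 0011100000111
Gen 9 (rule 193): 1001101110011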